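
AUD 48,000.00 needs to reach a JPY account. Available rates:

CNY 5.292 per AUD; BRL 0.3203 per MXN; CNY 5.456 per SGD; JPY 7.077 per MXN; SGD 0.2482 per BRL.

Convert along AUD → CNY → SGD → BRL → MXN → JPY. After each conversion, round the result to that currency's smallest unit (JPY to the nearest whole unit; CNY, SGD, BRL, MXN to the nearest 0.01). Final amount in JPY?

AUD 48,000.00 × 5.292 = CNY 254,016.00
CNY 254,016.00 ÷ 5.456 = SGD 46,557.18
SGD 46,557.18 ÷ 0.2482 = BRL 187,579.29
BRL 187,579.29 ÷ 0.3203 = MXN 585,636.25
MXN 585,636.25 × 7.077 = JPY 4,144,548

JPY 4,144,548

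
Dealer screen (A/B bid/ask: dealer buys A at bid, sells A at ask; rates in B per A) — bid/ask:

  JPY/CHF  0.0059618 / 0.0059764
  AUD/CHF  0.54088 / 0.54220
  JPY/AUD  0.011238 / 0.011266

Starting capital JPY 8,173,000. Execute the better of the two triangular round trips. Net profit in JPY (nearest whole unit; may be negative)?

Net profit: JPY 139,503

Best loop JPY → AUD → CHF → JPY:
JPY 8,173,000 × 0.011238 (sell JPY at bid) = AUD 91,848.17
AUD 91,848.17 × 0.54088 (sell AUD at bid) = CHF 49,678.84
CHF 49,678.84 ÷ 0.0059764 (buy JPY at ask) = JPY 8,312,503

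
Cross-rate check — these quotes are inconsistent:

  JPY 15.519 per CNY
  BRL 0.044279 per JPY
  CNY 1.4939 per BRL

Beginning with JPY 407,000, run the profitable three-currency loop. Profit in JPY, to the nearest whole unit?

Profitable loop is JPY → BRL → CNY → JPY:
JPY 407,000 × 0.044279 = BRL 18,021.55
BRL 18,021.55 × 1.4939 = CNY 26,922.40
CNY 26,922.40 × 15.519 = JPY 417,809
Profit = JPY 417,809 − JPY 407,000

Profit: JPY 10,809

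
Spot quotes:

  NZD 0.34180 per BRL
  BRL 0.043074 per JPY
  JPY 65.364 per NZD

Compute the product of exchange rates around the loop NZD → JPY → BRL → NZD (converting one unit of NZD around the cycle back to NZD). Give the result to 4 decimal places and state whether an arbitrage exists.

0.9623 (arbitrage exists)

Around NZD → JPY → BRL → NZD: 1 × 65.364 × 0.043074 × 0.34180 = 0.962334
Product < 1; profitable direction is NZD → BRL → JPY → NZD.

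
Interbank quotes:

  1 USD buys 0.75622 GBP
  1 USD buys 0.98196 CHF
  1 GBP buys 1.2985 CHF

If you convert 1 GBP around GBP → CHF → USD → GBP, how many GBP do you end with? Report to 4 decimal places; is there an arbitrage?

1.0000 (no arbitrage)

Around GBP → CHF → USD → GBP: 1 × 1.2985 ÷ 0.98196 × 0.75622 = 0.999992
Product ≈ 1 (deviation 0.001%, within rounding noise).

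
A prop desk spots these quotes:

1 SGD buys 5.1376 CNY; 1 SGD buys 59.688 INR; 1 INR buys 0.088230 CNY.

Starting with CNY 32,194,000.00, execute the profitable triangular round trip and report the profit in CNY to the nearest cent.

Profitable loop is CNY → SGD → INR → CNY:
CNY 32,194,000.00 ÷ 5.1376 = SGD 6,266,350.05
SGD 6,266,350.05 × 59.688 = INR 374,025,901.59
INR 374,025,901.59 × 0.088230 = CNY 33,000,305.30
Profit = CNY 33,000,305.30 − CNY 32,194,000.00

Profit: CNY 806,305.30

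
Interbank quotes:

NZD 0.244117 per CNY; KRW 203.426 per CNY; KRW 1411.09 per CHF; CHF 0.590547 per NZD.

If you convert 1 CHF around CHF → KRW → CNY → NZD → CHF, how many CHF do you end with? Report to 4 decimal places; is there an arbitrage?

Around CHF → KRW → CNY → NZD → CHF: 1 × 1411.09 ÷ 203.426 × 0.244117 × 0.590547 = 1.000002
Product ≈ 1 (deviation 0.000%, within rounding noise).

1.0000 (no arbitrage)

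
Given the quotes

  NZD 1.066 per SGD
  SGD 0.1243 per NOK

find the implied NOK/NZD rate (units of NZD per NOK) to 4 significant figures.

1 NOK × 0.1243 = 0.1243 SGD
0.1243 SGD × 1.066 = 0.132504 NZD

NOK/NZD = 0.1325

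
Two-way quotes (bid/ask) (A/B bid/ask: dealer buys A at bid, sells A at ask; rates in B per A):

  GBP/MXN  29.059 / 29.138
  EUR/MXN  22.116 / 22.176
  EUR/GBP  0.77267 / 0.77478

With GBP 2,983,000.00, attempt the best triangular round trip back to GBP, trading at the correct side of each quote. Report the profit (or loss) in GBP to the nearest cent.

Best loop GBP → MXN → EUR → GBP:
GBP 2,983,000.00 × 29.059 (sell GBP at bid) = MXN 86,682,997.00
MXN 86,682,997.00 ÷ 22.176 (buy EUR at ask) = EUR 3,908,865.30
EUR 3,908,865.30 × 0.77267 (sell EUR at bid) = GBP 3,020,262.96

Net profit: GBP 37,262.96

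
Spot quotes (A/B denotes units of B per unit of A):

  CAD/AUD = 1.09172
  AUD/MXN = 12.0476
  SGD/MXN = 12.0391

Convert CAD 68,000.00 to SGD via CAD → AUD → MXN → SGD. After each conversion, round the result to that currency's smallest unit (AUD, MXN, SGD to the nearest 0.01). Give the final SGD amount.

CAD 68,000.00 × 1.09172 = AUD 74,236.96
AUD 74,236.96 × 12.0476 = MXN 894,377.20
MXN 894,377.20 ÷ 12.0391 = SGD 74,289.37

SGD 74,289.37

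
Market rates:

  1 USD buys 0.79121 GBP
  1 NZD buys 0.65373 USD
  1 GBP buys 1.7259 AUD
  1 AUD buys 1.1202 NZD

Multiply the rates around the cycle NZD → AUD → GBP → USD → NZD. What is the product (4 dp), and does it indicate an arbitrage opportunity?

Around NZD → AUD → GBP → USD → NZD: 1 ÷ 1.1202 ÷ 1.7259 ÷ 0.79121 ÷ 0.65373 = 0.999997
Product ≈ 1 (deviation 0.000%, within rounding noise).

1.0000 (no arbitrage)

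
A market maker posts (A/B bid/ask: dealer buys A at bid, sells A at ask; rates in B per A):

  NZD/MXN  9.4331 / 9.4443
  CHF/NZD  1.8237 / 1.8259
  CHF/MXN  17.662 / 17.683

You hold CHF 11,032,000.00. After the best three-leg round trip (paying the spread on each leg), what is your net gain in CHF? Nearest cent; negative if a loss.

Best loop CHF → MXN → NZD → CHF:
CHF 11,032,000.00 × 17.662 (sell CHF at bid) = MXN 194,847,184.00
MXN 194,847,184.00 ÷ 9.4443 (buy NZD at ask) = NZD 20,631,193.84
NZD 20,631,193.84 ÷ 1.8259 (buy CHF at ask) = CHF 11,299,191.54

Net profit: CHF 267,191.54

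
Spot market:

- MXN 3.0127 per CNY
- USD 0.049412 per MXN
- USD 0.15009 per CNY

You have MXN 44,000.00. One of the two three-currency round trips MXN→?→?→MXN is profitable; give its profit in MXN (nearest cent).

Profit: MXN 362.51

Profitable loop is MXN → CNY → USD → MXN:
MXN 44,000.00 ÷ 3.0127 = CNY 14,604.84
CNY 14,604.84 × 0.15009 = USD 2,192.04
USD 2,192.04 ÷ 0.049412 = MXN 44,362.51
Profit = MXN 44,362.51 − MXN 44,000.00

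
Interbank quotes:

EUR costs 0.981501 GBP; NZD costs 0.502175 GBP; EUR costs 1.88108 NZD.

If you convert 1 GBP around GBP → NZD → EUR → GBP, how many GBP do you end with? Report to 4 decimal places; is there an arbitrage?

Around GBP → NZD → EUR → GBP: 1 ÷ 0.502175 ÷ 1.88108 × 0.981501 = 1.039031
Product > 1; profitable direction is GBP → NZD → EUR → GBP.

1.0390 (arbitrage exists)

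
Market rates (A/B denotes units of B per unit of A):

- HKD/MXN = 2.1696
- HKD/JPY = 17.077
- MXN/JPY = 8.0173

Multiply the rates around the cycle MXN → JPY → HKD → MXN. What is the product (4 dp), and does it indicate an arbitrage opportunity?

1.0186 (arbitrage exists)

Around MXN → JPY → HKD → MXN: 1 × 8.0173 ÷ 17.077 × 2.1696 = 1.018583
Product > 1; profitable direction is MXN → JPY → HKD → MXN.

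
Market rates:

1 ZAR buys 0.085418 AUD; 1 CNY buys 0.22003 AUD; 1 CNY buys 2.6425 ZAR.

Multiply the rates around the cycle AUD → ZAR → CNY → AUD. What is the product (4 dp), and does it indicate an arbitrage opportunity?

0.9748 (arbitrage exists)

Around AUD → ZAR → CNY → AUD: 1 ÷ 0.085418 ÷ 2.6425 × 0.22003 = 0.974804
Product < 1; profitable direction is AUD → CNY → ZAR → AUD.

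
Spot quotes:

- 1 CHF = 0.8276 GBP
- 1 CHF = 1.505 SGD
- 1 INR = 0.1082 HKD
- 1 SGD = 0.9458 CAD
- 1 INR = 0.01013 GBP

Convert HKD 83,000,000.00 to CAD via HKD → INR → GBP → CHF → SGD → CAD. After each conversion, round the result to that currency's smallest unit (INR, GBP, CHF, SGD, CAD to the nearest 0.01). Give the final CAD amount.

HKD 83,000,000.00 ÷ 0.1082 = INR 767,097,966.73
INR 767,097,966.73 × 0.01013 = GBP 7,770,702.40
GBP 7,770,702.40 ÷ 0.8276 = CHF 9,389,442.24
CHF 9,389,442.24 × 1.505 = SGD 14,131,110.57
SGD 14,131,110.57 × 0.9458 = CAD 13,365,204.38

CAD 13,365,204.38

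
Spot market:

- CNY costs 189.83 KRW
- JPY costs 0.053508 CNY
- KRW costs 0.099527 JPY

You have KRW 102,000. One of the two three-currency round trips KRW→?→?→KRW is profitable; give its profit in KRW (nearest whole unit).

Profitable loop is KRW → JPY → CNY → KRW:
KRW 102,000 × 0.099527 = JPY 10,152
JPY 10,152 × 0.053508 = CNY 543.20
CNY 543.20 × 189.83 = KRW 103,116
Profit = KRW 103,116 − KRW 102,000

Profit: KRW 1,116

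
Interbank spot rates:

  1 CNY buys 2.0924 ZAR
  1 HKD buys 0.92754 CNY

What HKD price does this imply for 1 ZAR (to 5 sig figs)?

1 ZAR ÷ 2.0924 = 0.47792 CNY
0.47792 CNY ÷ 0.92754 = 0.515256 HKD

ZAR/HKD = 0.51526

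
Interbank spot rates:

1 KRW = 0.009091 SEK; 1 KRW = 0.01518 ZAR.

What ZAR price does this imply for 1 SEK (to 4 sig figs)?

SEK/ZAR = 1.670

1 SEK ÷ 0.009091 = 109.999 KRW
109.999 KRW × 0.01518 = 1.66978 ZAR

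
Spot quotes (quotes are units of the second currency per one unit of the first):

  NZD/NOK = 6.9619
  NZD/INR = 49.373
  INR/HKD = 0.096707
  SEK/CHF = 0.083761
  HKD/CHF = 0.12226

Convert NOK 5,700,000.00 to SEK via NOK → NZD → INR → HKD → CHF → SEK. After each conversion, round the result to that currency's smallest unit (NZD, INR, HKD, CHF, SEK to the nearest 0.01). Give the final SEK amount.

NOK 5,700,000.00 ÷ 6.9619 = NZD 818,742.01
NZD 818,742.01 × 49.373 = INR 40,423,749.26
INR 40,423,749.26 × 0.096707 = HKD 3,909,259.52
HKD 3,909,259.52 × 0.12226 = CHF 477,946.07
CHF 477,946.07 ÷ 0.083761 = SEK 5,706,069.29

SEK 5,706,069.29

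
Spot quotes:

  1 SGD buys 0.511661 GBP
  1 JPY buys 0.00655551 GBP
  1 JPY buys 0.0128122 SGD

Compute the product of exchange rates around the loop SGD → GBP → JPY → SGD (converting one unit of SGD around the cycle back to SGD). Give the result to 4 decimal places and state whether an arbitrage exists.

Around SGD → GBP → JPY → SGD: 1 × 0.511661 ÷ 0.00655551 × 0.0128122 = 0.999999
Product ≈ 1 (deviation 0.000%, within rounding noise).

1.0000 (no arbitrage)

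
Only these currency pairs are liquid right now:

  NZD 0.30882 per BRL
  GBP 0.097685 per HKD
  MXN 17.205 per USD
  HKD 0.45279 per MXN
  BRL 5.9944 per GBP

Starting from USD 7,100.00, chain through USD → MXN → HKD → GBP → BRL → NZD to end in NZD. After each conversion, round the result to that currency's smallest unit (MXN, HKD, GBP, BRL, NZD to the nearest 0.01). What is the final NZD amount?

NZD 10,002.04

USD 7,100.00 × 17.205 = MXN 122,155.50
MXN 122,155.50 × 0.45279 = HKD 55,310.79
HKD 55,310.79 × 0.097685 = GBP 5,403.03
GBP 5,403.03 × 5.9944 = BRL 32,387.92
BRL 32,387.92 × 0.30882 = NZD 10,002.04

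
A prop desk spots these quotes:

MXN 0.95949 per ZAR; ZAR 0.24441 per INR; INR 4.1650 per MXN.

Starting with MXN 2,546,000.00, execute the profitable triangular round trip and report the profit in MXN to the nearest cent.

Profit: MXN 60,657.49

Profitable loop is MXN → ZAR → INR → MXN:
MXN 2,546,000.00 ÷ 0.95949 = ZAR 2,653,493.00
ZAR 2,653,493.00 ÷ 0.24441 = INR 10,856,728.45
INR 10,856,728.45 ÷ 4.1650 = MXN 2,606,657.49
Profit = MXN 2,606,657.49 − MXN 2,546,000.00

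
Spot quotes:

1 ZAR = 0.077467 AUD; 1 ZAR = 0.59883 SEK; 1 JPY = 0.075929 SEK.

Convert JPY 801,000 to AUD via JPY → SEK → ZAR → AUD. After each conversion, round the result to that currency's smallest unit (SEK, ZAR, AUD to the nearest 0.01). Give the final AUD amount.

JPY 801,000 × 0.075929 = SEK 60,819.13
SEK 60,819.13 ÷ 0.59883 = ZAR 101,563.27
ZAR 101,563.27 × 0.077467 = AUD 7,867.80

AUD 7,867.80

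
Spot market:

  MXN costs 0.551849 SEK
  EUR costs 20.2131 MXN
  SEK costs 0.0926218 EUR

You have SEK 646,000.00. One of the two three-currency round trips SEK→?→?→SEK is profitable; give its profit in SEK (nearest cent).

Profitable loop is SEK → EUR → MXN → SEK:
SEK 646,000.00 × 0.0926218 = EUR 59,833.68
EUR 59,833.68 × 20.2131 = MXN 1,209,424.21
MXN 1,209,424.21 × 0.551849 = SEK 667,419.54
Profit = SEK 667,419.54 − SEK 646,000.00

Profit: SEK 21,419.54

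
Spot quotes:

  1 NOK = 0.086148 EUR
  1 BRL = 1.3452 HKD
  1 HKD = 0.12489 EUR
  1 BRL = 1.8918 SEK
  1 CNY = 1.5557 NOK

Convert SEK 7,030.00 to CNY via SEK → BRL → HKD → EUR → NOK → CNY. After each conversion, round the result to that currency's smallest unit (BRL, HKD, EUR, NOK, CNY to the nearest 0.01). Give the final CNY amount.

CNY 4,658.24

SEK 7,030.00 ÷ 1.8918 = BRL 3,716.04
BRL 3,716.04 × 1.3452 = HKD 4,998.82
HKD 4,998.82 × 0.12489 = EUR 624.30
EUR 624.30 ÷ 0.086148 = NOK 7,246.83
NOK 7,246.83 ÷ 1.5557 = CNY 4,658.24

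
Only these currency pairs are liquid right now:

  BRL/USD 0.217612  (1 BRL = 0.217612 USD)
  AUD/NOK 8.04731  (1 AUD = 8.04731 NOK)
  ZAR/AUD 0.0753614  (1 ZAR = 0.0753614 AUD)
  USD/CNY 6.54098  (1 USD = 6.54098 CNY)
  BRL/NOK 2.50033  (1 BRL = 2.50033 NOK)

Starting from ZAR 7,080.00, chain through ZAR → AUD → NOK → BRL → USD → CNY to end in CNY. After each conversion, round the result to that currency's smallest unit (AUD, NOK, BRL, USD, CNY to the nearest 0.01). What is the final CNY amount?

CNY 2,444.36

ZAR 7,080.00 × 0.0753614 = AUD 533.56
AUD 533.56 × 8.04731 = NOK 4,293.72
NOK 4,293.72 ÷ 2.50033 = BRL 1,717.26
BRL 1,717.26 × 0.217612 = USD 373.70
USD 373.70 × 6.54098 = CNY 2,444.36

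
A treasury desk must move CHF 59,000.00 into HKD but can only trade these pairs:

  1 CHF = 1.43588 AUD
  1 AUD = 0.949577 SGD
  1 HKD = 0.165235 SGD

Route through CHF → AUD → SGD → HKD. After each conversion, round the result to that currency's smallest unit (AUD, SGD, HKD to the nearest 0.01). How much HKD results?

HKD 486,853.51

CHF 59,000.00 × 1.43588 = AUD 84,716.92
AUD 84,716.92 × 0.949577 = SGD 80,445.24
SGD 80,445.24 ÷ 0.165235 = HKD 486,853.51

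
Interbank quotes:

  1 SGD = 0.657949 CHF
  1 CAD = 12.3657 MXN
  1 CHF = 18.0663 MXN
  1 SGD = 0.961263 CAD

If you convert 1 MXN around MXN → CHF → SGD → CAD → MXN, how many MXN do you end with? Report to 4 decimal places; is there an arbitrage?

1.0000 (no arbitrage)

Around MXN → CHF → SGD → CAD → MXN: 1 ÷ 18.0663 ÷ 0.657949 × 0.961263 × 12.3657 = 0.999999
Product ≈ 1 (deviation 0.000%, within rounding noise).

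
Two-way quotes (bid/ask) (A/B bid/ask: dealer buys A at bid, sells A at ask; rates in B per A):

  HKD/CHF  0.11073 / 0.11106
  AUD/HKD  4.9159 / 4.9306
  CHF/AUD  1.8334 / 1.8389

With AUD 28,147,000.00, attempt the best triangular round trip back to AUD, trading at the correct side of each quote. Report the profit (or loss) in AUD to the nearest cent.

Net result: AUD -56,615.76 (no profitable arbitrage after spreads)

Best loop AUD → HKD → CHF → AUD:
AUD 28,147,000.00 × 4.9159 (sell AUD at bid) = HKD 138,367,837.30
HKD 138,367,837.30 × 0.11073 (sell HKD at bid) = CHF 15,321,470.62
CHF 15,321,470.62 × 1.8334 (sell CHF at bid) = AUD 28,090,384.24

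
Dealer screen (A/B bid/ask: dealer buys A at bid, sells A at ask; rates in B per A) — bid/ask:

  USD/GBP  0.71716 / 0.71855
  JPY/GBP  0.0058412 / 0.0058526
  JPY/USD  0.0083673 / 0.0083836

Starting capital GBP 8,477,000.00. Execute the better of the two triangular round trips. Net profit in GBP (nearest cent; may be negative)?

Best loop GBP → JPY → USD → GBP:
GBP 8,477,000.00 ÷ 0.0058526 (buy JPY at ask) = JPY 1,448,416,089
JPY 1,448,416,089 × 0.0083673 (sell JPY at bid) = USD 12,119,331.94
USD 12,119,331.94 × 0.71716 (sell USD at bid) = GBP 8,691,500.09

Net profit: GBP 214,500.09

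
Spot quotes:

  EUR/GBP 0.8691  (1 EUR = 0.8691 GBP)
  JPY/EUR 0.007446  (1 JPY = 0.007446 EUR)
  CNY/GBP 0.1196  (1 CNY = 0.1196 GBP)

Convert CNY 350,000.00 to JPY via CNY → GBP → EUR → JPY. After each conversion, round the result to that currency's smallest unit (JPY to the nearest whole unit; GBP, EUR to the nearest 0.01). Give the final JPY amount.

CNY 350,000.00 × 0.1196 = GBP 41,860.00
GBP 41,860.00 ÷ 0.8691 = EUR 48,164.77
EUR 48,164.77 ÷ 0.007446 = JPY 6,468,543

JPY 6,468,543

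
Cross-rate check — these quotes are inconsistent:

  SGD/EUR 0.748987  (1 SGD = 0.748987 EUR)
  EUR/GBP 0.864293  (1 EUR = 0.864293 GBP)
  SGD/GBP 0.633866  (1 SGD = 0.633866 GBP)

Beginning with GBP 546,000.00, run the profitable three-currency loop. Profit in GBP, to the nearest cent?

Profit: GBP 11,609.88

Profitable loop is GBP → SGD → EUR → GBP:
GBP 546,000.00 ÷ 0.633866 = SGD 861,380.80
SGD 861,380.80 × 0.748987 = EUR 645,163.02
EUR 645,163.02 × 0.864293 = GBP 557,609.88
Profit = GBP 557,609.88 − GBP 546,000.00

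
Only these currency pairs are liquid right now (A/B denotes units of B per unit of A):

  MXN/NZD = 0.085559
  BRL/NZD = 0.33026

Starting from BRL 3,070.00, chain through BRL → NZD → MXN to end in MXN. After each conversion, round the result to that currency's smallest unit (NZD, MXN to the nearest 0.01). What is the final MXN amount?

MXN 11,850.30

BRL 3,070.00 × 0.33026 = NZD 1,013.90
NZD 1,013.90 ÷ 0.085559 = MXN 11,850.30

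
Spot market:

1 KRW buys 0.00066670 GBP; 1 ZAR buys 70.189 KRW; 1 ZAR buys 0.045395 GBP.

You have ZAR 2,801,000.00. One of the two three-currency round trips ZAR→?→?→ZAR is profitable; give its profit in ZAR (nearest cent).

Profit: ZAR 86,384.35

Profitable loop is ZAR → KRW → GBP → ZAR:
ZAR 2,801,000.00 × 70.189 = KRW 196,599,389
KRW 196,599,389 × 0.00066670 = GBP 131,072.81
GBP 131,072.81 ÷ 0.045395 = ZAR 2,887,384.35
Profit = ZAR 2,887,384.35 − ZAR 2,801,000.00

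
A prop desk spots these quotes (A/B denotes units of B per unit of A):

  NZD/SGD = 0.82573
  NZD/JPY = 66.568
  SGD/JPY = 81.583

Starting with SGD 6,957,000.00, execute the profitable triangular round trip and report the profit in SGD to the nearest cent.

Profitable loop is SGD → JPY → NZD → SGD:
SGD 6,957,000.00 × 81.583 = JPY 567,572,931
JPY 567,572,931 ÷ 66.568 = NZD 8,526,212.76
NZD 8,526,212.76 × 0.82573 = SGD 7,040,349.66
Profit = SGD 7,040,349.66 − SGD 6,957,000.00

Profit: SGD 83,349.66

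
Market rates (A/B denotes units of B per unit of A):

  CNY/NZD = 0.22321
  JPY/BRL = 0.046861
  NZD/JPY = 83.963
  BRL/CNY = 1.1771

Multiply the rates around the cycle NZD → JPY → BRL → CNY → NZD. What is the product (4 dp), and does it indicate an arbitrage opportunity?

Around NZD → JPY → BRL → CNY → NZD: 1 × 83.963 × 0.046861 × 1.1771 × 0.22321 = 1.033776
Product > 1; profitable direction is NZD → JPY → BRL → CNY → NZD.

1.0338 (arbitrage exists)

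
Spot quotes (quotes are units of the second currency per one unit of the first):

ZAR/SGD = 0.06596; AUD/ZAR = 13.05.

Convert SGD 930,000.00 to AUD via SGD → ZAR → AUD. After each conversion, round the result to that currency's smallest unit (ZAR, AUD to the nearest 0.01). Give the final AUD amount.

SGD 930,000.00 ÷ 0.06596 = ZAR 14,099,454.21
ZAR 14,099,454.21 ÷ 13.05 = AUD 1,080,417.95

AUD 1,080,417.95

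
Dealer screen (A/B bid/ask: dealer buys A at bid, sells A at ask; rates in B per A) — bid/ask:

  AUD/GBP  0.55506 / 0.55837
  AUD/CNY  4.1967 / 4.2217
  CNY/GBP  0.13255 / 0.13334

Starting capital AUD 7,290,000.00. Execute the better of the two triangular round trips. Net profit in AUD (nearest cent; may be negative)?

Best loop AUD → CNY → GBP → AUD:
AUD 7,290,000.00 × 4.1967 (sell AUD at bid) = CNY 30,593,943.00
CNY 30,593,943.00 × 0.13255 (sell CNY at bid) = GBP 4,055,227.14
GBP 4,055,227.14 ÷ 0.55837 (buy AUD at ask) = AUD 7,262,616.45

Net result: AUD -27,383.55 (no profitable arbitrage after spreads)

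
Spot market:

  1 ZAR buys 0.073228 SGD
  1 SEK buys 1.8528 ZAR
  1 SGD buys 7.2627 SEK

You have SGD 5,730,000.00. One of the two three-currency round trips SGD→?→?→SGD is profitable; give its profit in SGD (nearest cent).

Profit: SGD 85,014.50

Profitable loop is SGD → ZAR → SEK → SGD:
SGD 5,730,000.00 ÷ 0.073228 = ZAR 78,248,757.31
ZAR 78,248,757.31 ÷ 1.8528 = SEK 42,232,705.80
SEK 42,232,705.80 ÷ 7.2627 = SGD 5,815,014.50
Profit = SGD 5,815,014.50 − SGD 5,730,000.00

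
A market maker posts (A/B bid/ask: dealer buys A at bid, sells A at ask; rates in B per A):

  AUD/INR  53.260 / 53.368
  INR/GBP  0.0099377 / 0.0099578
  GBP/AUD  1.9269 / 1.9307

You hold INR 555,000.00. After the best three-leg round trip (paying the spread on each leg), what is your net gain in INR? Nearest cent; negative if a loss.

Net profit: INR 11,029.68

Best loop INR → GBP → AUD → INR:
INR 555,000.00 × 0.0099377 (sell INR at bid) = GBP 5,515.42
GBP 5,515.42 × 1.9269 (sell GBP at bid) = AUD 10,627.67
AUD 10,627.67 × 53.260 (sell AUD at bid) = INR 566,029.68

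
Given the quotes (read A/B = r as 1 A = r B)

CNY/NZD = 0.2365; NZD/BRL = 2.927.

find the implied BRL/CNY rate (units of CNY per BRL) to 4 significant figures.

1 BRL ÷ 2.927 = 0.341647 NZD
0.341647 NZD ÷ 0.2365 = 1.4446 CNY

BRL/CNY = 1.445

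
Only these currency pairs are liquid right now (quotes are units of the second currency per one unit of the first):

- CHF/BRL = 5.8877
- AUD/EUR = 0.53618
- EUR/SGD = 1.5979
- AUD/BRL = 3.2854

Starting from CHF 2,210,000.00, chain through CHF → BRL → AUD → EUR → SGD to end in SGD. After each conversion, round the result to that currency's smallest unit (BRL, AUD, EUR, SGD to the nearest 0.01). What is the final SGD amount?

CHF 2,210,000.00 × 5.8877 = BRL 13,011,817.00
BRL 13,011,817.00 ÷ 3.2854 = AUD 3,960,497.05
AUD 3,960,497.05 × 0.53618 = EUR 2,123,539.31
EUR 2,123,539.31 × 1.5979 = SGD 3,393,203.46

SGD 3,393,203.46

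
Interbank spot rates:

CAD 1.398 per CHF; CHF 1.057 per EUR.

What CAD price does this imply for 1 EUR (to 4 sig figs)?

EUR/CAD = 1.478

1 EUR × 1.057 = 1.057 CHF
1.057 CHF × 1.398 = 1.47769 CAD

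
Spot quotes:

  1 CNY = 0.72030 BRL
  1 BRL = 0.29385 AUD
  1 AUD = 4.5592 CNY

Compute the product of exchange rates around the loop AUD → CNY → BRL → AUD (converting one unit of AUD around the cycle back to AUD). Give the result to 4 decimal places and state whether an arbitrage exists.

Around AUD → CNY → BRL → AUD: 1 × 4.5592 × 0.72030 × 0.29385 = 0.965001
Product < 1; profitable direction is AUD → BRL → CNY → AUD.

0.9650 (arbitrage exists)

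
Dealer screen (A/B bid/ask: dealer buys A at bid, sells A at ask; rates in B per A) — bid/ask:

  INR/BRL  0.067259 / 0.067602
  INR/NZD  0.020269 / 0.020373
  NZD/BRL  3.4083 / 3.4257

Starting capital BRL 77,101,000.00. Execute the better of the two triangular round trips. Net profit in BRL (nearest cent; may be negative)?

Best loop BRL → INR → NZD → BRL:
BRL 77,101,000.00 ÷ 0.067602 (buy INR at ask) = INR 1,140,513,594.27
INR 1,140,513,594.27 × 0.020269 (sell INR at bid) = NZD 23,117,070.04
NZD 23,117,070.04 × 3.4083 (sell NZD at bid) = BRL 78,789,909.83

Net profit: BRL 1,688,909.83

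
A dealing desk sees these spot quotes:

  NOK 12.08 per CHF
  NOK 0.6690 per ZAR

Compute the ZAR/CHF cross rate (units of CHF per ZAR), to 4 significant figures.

ZAR/CHF = 0.05538

1 ZAR × 0.6690 = 0.669 NOK
0.669 NOK ÷ 12.08 = 0.0553808 CHF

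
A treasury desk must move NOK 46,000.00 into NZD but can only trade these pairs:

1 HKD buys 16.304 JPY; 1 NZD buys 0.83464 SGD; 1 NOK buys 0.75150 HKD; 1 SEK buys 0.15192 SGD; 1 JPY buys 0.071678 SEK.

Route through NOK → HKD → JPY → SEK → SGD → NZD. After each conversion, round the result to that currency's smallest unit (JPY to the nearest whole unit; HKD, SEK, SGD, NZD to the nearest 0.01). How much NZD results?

NOK 46,000.00 × 0.75150 = HKD 34,569.00
HKD 34,569.00 × 16.304 = JPY 563,613
JPY 563,613 × 0.071678 = SEK 40,398.65
SEK 40,398.65 × 0.15192 = SGD 6,137.36
SGD 6,137.36 ÷ 0.83464 = NZD 7,353.30

NZD 7,353.30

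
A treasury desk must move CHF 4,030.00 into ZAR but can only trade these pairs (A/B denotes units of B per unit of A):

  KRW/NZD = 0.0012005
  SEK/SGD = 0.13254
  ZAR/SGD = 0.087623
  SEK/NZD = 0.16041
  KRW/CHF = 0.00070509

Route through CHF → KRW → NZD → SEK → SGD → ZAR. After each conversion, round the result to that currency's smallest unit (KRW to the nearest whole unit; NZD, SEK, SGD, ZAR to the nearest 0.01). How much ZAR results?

CHF 4,030.00 ÷ 0.00070509 = KRW 5,715,582
KRW 5,715,582 × 0.0012005 = NZD 6,861.56
NZD 6,861.56 ÷ 0.16041 = SEK 42,775.14
SEK 42,775.14 × 0.13254 = SGD 5,669.42
SGD 5,669.42 ÷ 0.087623 = ZAR 64,702.42

ZAR 64,702.42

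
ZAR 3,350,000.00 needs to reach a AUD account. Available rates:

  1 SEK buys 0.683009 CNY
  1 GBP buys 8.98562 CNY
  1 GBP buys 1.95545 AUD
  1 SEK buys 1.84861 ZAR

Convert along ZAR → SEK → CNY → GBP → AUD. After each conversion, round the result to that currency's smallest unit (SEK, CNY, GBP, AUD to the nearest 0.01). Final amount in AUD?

AUD 269,354.73

ZAR 3,350,000.00 ÷ 1.84861 = SEK 1,812,172.39
SEK 1,812,172.39 × 0.683009 = CNY 1,237,730.05
CNY 1,237,730.05 ÷ 8.98562 = GBP 137,745.65
GBP 137,745.65 × 1.95545 = AUD 269,354.73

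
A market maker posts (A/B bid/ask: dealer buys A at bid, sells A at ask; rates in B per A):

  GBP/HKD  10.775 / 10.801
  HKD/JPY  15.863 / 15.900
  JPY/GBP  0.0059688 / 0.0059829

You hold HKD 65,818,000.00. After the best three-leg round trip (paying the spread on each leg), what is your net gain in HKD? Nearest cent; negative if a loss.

Best loop HKD → JPY → GBP → HKD:
HKD 65,818,000.00 × 15.863 (sell HKD at bid) = JPY 1,044,070,934
JPY 1,044,070,934 × 0.0059688 (sell JPY at bid) = GBP 6,231,850.59
GBP 6,231,850.59 × 10.775 (sell GBP at bid) = HKD 67,148,190.12

Net profit: HKD 1,330,190.12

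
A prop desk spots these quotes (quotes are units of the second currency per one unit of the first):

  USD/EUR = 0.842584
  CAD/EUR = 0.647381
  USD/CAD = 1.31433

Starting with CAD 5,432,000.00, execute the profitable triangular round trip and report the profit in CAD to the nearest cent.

Profitable loop is CAD → EUR → USD → CAD:
CAD 5,432,000.00 × 0.647381 = EUR 3,516,573.59
EUR 3,516,573.59 ÷ 0.842584 = USD 4,173,558.47
USD 4,173,558.47 × 1.31433 = CAD 5,485,433.11
Profit = CAD 5,485,433.11 − CAD 5,432,000.00

Profit: CAD 53,433.11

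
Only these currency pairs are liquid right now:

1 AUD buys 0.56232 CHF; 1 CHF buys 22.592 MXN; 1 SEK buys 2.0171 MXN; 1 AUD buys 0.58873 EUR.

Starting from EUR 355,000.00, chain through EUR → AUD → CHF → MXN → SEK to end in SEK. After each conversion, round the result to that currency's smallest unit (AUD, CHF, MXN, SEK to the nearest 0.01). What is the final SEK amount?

SEK 3,797,720.24

EUR 355,000.00 ÷ 0.58873 = AUD 602,992.88
AUD 602,992.88 × 0.56232 = CHF 339,074.96
CHF 339,074.96 × 22.592 = MXN 7,660,381.50
MXN 7,660,381.50 ÷ 2.0171 = SEK 3,797,720.24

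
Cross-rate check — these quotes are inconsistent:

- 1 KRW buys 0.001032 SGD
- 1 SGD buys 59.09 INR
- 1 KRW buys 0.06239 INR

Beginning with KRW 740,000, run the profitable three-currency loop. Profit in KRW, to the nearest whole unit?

Profitable loop is KRW → INR → SGD → KRW:
KRW 740,000 × 0.06239 = INR 46,168.60
INR 46,168.60 ÷ 59.09 = SGD 781.33
SGD 781.33 ÷ 0.001032 = KRW 757,100
Profit = KRW 757,100 − KRW 740,000

Profit: KRW 17,100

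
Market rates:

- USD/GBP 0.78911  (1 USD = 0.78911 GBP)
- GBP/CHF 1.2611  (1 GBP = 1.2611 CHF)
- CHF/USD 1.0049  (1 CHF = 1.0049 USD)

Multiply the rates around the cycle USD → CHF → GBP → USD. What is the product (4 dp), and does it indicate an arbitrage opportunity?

Around USD → CHF → GBP → USD: 1 ÷ 1.0049 ÷ 1.2611 ÷ 0.78911 = 0.999977
Product ≈ 1 (deviation 0.002%, within rounding noise).

1.0000 (no arbitrage)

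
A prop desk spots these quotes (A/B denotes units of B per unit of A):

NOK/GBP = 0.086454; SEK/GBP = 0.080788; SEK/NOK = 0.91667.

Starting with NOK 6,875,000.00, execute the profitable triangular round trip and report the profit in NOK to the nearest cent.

Profitable loop is NOK → SEK → GBP → NOK:
NOK 6,875,000.00 ÷ 0.91667 = SEK 7,499,972.73
SEK 7,499,972.73 × 0.080788 = GBP 605,907.80
GBP 605,907.80 ÷ 0.086454 = NOK 7,008,441.45
Profit = NOK 7,008,441.45 − NOK 6,875,000.00

Profit: NOK 133,441.45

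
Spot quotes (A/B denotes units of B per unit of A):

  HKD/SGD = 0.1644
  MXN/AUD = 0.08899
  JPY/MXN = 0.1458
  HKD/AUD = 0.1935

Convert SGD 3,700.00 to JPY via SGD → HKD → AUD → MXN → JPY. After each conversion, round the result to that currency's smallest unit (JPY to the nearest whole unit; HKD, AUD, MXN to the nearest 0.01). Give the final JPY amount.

JPY 335,647

SGD 3,700.00 ÷ 0.1644 = HKD 22,506.08
HKD 22,506.08 × 0.1935 = AUD 4,354.93
AUD 4,354.93 ÷ 0.08899 = MXN 48,937.30
MXN 48,937.30 ÷ 0.1458 = JPY 335,647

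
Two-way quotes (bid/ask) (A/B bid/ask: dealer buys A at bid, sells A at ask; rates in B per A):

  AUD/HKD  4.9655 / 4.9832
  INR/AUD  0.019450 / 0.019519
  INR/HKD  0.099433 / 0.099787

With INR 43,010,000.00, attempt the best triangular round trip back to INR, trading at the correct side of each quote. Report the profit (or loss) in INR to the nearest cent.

Net profit: INR 957,736.00

Best loop INR → HKD → AUD → INR:
INR 43,010,000.00 × 0.099433 (sell INR at bid) = HKD 4,276,613.33
HKD 4,276,613.33 ÷ 4.9832 (buy AUD at ask) = AUD 858,206.24
AUD 858,206.24 ÷ 0.019519 (buy INR at ask) = INR 43,967,736.00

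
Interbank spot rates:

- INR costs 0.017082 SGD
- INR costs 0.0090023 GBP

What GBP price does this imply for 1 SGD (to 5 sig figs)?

SGD/GBP = 0.52701

1 SGD ÷ 0.017082 = 58.5412 INR
58.5412 INR × 0.0090023 = 0.527005 GBP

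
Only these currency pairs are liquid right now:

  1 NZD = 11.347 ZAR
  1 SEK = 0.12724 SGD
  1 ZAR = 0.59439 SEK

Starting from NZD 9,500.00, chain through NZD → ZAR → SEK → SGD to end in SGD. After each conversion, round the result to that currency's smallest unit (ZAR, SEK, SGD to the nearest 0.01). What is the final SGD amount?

SGD 8,152.67

NZD 9,500.00 × 11.347 = ZAR 107,796.50
ZAR 107,796.50 × 0.59439 = SEK 64,073.16
SEK 64,073.16 × 0.12724 = SGD 8,152.67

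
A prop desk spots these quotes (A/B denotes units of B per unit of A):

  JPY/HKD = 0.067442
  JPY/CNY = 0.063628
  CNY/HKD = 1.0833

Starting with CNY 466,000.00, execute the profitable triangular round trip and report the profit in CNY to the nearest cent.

Profitable loop is CNY → HKD → JPY → CNY:
CNY 466,000.00 × 1.0833 = HKD 504,817.80
HKD 504,817.80 ÷ 0.067442 = JPY 7,485,214
JPY 7,485,214 × 0.063628 = CNY 476,269.19
Profit = CNY 476,269.19 − CNY 466,000.00

Profit: CNY 10,269.19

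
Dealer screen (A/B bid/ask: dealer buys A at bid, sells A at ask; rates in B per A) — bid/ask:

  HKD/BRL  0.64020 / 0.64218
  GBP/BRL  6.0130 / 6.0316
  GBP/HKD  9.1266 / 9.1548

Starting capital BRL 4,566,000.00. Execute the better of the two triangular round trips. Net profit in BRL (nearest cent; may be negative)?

Net profit: BRL 104,049.40

Best loop BRL → HKD → GBP → BRL:
BRL 4,566,000.00 ÷ 0.64218 (buy HKD at ask) = HKD 7,110,156.03
HKD 7,110,156.03 ÷ 9.1548 (buy GBP at ask) = GBP 776,658.81
GBP 776,658.81 × 6.0130 (sell GBP at bid) = BRL 4,670,049.40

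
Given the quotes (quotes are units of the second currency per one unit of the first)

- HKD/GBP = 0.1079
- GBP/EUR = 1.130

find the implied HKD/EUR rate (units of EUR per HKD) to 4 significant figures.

1 HKD × 0.1079 = 0.1079 GBP
0.1079 GBP × 1.130 = 0.121927 EUR

HKD/EUR = 0.1219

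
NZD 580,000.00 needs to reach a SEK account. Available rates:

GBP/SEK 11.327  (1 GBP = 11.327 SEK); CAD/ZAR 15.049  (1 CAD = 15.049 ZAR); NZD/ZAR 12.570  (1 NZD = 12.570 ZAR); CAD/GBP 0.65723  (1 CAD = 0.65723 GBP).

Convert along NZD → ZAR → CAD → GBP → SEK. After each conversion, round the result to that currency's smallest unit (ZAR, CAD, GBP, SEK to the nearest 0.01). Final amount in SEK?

SEK 3,606,516.35

NZD 580,000.00 × 12.570 = ZAR 7,290,600.00
ZAR 7,290,600.00 ÷ 15.049 = CAD 484,457.44
CAD 484,457.44 × 0.65723 = GBP 318,399.96
GBP 318,399.96 × 11.327 = SEK 3,606,516.35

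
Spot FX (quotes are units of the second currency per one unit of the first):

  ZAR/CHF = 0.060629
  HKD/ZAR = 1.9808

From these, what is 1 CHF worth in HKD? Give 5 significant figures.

CHF/HKD = 8.3268

1 CHF ÷ 0.060629 = 16.4938 ZAR
16.4938 ZAR ÷ 1.9808 = 8.32682 HKD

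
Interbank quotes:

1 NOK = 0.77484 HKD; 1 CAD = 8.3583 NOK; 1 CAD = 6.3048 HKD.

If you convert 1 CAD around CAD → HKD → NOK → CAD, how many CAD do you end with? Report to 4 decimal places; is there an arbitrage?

Around CAD → HKD → NOK → CAD: 1 × 6.3048 ÷ 0.77484 ÷ 8.3583 = 0.973512
Product < 1; profitable direction is CAD → NOK → HKD → CAD.

0.9735 (arbitrage exists)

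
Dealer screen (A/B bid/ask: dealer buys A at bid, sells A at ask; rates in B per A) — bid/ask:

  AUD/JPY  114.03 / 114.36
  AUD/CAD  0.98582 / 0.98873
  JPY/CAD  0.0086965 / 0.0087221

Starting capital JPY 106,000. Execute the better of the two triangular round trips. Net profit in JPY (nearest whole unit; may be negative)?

Net profit: JPY 314

Best loop JPY → CAD → AUD → JPY:
JPY 106,000 × 0.0086965 (sell JPY at bid) = CAD 921.83
CAD 921.83 ÷ 0.98873 (buy AUD at ask) = AUD 932.34
AUD 932.34 × 114.03 (sell AUD at bid) = JPY 106,314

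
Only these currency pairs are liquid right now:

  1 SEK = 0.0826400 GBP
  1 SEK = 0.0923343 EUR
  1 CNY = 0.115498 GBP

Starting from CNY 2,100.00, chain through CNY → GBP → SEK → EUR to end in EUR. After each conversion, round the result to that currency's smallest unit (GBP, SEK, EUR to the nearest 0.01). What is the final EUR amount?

CNY 2,100.00 × 0.115498 = GBP 242.55
GBP 242.55 ÷ 0.0826400 = SEK 2,935.02
SEK 2,935.02 × 0.0923343 = EUR 271.00

EUR 271.00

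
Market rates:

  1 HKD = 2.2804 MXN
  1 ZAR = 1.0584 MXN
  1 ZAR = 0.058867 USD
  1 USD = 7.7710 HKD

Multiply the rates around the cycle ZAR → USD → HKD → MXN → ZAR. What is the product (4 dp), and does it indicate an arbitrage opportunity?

Around ZAR → USD → HKD → MXN → ZAR: 1 × 0.058867 × 7.7710 × 2.2804 ÷ 1.0584 = 0.985621
Product < 1; profitable direction is ZAR → MXN → HKD → USD → ZAR.

0.9856 (arbitrage exists)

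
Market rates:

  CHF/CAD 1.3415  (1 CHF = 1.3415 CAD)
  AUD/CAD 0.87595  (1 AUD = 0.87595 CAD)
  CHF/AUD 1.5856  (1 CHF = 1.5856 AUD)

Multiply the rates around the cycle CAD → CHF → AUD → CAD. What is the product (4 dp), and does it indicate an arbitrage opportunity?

1.0353 (arbitrage exists)

Around CAD → CHF → AUD → CAD: 1 ÷ 1.3415 × 1.5856 × 0.87595 = 1.035338
Product > 1; profitable direction is CAD → CHF → AUD → CAD.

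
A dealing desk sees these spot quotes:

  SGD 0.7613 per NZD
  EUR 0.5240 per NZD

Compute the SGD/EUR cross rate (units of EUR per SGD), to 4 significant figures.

SGD/EUR = 0.6883

1 SGD ÷ 0.7613 = 1.31354 NZD
1.31354 NZD × 0.5240 = 0.688296 EUR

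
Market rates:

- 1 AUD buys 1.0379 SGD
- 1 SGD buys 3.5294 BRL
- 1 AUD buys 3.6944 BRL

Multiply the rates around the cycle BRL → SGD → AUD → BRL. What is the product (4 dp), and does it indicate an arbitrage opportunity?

Around BRL → SGD → AUD → BRL: 1 ÷ 3.5294 ÷ 1.0379 × 3.6944 = 1.008527
Product > 1; profitable direction is BRL → SGD → AUD → BRL.

1.0085 (arbitrage exists)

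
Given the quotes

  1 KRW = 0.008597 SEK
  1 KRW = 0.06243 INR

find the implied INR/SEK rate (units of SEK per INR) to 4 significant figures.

1 INR ÷ 0.06243 = 16.0179 KRW
16.0179 KRW × 0.008597 = 0.137706 SEK

INR/SEK = 0.1377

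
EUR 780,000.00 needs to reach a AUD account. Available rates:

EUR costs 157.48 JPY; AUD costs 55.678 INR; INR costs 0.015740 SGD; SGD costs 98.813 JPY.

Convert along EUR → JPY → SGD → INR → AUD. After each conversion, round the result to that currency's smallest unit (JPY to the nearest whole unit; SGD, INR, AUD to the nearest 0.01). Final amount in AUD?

EUR 780,000.00 × 157.48 = JPY 122,834,400
JPY 122,834,400 ÷ 98.813 = SGD 1,243,099.59
SGD 1,243,099.59 ÷ 0.015740 = INR 78,977,102.29
INR 78,977,102.29 ÷ 55.678 = AUD 1,418,461.55

AUD 1,418,461.55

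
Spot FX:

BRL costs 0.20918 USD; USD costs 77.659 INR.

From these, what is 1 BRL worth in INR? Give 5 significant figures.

BRL/INR = 16.245

1 BRL × 0.20918 = 0.20918 USD
0.20918 USD × 77.659 = 16.2447 INR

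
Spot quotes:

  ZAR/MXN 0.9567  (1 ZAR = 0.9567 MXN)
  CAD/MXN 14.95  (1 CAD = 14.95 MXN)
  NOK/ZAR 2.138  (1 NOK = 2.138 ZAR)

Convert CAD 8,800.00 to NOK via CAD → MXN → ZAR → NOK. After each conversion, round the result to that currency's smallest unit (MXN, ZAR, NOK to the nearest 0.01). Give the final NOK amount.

NOK 64,319.16

CAD 8,800.00 × 14.95 = MXN 131,560.00
MXN 131,560.00 ÷ 0.9567 = ZAR 137,514.37
ZAR 137,514.37 ÷ 2.138 = NOK 64,319.16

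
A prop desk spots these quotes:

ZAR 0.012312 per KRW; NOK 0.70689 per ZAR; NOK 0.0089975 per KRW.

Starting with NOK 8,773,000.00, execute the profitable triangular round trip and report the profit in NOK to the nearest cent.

Profitable loop is NOK → ZAR → KRW → NOK:
NOK 8,773,000.00 ÷ 0.70689 = ZAR 12,410,700.39
ZAR 12,410,700.39 ÷ 0.012312 = KRW 1,008,016,601
KRW 1,008,016,601 × 0.0089975 = NOK 9,069,629.37
Profit = NOK 9,069,629.37 − NOK 8,773,000.00

Profit: NOK 296,629.37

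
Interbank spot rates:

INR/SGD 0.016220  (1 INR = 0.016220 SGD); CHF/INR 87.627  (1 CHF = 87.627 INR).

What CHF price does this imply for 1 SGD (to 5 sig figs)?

SGD/CHF = 0.70358

1 SGD ÷ 0.016220 = 61.6523 INR
61.6523 INR ÷ 87.627 = 0.703576 CHF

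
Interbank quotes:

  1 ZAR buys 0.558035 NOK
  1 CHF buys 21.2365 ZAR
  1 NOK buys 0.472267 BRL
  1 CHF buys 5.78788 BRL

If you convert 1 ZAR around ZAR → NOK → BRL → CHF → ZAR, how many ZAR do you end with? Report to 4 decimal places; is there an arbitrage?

Around ZAR → NOK → BRL → CHF → ZAR: 1 × 0.558035 × 0.472267 ÷ 5.78788 × 21.2365 = 0.966969
Product < 1; profitable direction is ZAR → CHF → BRL → NOK → ZAR.

0.9670 (arbitrage exists)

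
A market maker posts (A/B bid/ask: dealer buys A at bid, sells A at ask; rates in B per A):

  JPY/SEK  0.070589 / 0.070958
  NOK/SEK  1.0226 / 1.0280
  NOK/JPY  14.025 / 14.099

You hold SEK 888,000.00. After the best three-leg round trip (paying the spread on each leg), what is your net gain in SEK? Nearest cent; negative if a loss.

Best loop SEK → JPY → NOK → SEK:
SEK 888,000.00 ÷ 0.070958 (buy JPY at ask) = JPY 12,514,445
JPY 12,514,445 ÷ 14.099 (buy NOK at ask) = NOK 887,612.25
NOK 887,612.25 × 1.0226 (sell NOK at bid) = SEK 907,672.29

Net profit: SEK 19,672.29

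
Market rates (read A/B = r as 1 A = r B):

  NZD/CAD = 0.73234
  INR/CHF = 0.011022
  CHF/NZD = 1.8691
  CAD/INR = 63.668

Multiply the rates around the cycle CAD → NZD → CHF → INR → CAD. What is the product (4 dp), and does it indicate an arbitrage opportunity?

1.0411 (arbitrage exists)

Around CAD → NZD → CHF → INR → CAD: 1 ÷ 0.73234 ÷ 1.8691 ÷ 0.011022 ÷ 63.668 = 1.041054
Product > 1; profitable direction is CAD → NZD → CHF → INR → CAD.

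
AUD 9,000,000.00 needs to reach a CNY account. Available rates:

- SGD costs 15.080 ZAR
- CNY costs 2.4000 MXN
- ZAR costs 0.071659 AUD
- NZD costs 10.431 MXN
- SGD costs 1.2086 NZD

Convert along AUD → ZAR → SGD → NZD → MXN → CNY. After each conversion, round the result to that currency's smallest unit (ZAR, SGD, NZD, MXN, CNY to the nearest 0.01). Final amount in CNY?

CNY 43,748,958.47

AUD 9,000,000.00 ÷ 0.071659 = ZAR 125,594,831.07
ZAR 125,594,831.07 ÷ 15.080 = SGD 8,328,569.70
SGD 8,328,569.70 × 1.2086 = NZD 10,065,909.34
NZD 10,065,909.34 × 10.431 = MXN 104,997,500.33
MXN 104,997,500.33 ÷ 2.4000 = CNY 43,748,958.47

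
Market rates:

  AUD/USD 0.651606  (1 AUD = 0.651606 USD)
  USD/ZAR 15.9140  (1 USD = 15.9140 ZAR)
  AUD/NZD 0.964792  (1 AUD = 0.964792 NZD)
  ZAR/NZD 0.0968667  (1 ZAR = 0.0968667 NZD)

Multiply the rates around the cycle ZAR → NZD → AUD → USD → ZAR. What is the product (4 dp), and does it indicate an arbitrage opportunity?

Around ZAR → NZD → AUD → USD → ZAR: 1 × 0.0968667 ÷ 0.964792 × 0.651606 × 15.9140 = 1.041131
Product > 1; profitable direction is ZAR → NZD → AUD → USD → ZAR.

1.0411 (arbitrage exists)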